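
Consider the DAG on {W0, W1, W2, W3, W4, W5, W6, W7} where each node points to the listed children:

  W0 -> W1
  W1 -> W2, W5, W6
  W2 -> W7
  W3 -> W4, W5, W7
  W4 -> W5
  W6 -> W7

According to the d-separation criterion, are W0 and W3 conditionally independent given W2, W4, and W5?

No

4 paths connect W0 and W3; each must be blocked for d-separation to hold:
  1. W0 → W1 → W5 ← W4 ← W3 — W1:chain[open]; W5:collider[open]; W4:chain[blocks] ⇒ blocked
  2. W0 → W1 → W5 ← W3 — W1:chain[open]; W5:collider[open] ⇒ active
  3. W0 → W1 → W6 → W7 ← W3 — W1:chain[open]; W6:chain[open]; W7:collider[blocks] ⇒ blocked
  4. W0 → W1 → W2 → W7 ← W3 — W1:chain[open]; W2:chain[blocks]; W7:collider[blocks] ⇒ blocked
At least one path is unblocked, so d-separation fails.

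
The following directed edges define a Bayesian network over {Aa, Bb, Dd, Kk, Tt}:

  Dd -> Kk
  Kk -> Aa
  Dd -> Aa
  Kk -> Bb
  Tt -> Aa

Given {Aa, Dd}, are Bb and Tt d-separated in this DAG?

No

Enumerating the 2 paths from Bb to Tt and testing each for blocking by {Aa, Dd}:
  1. Bb ← Kk → Aa ← Tt — Kk:fork[open]; Aa:collider[open] ⇒ active
  2. Bb ← Kk ← Dd → Aa ← Tt — Kk:chain[open]; Dd:fork[blocks]; Aa:collider[open] ⇒ blocked
Because an active path exists, Bb and Tt are not d-separated.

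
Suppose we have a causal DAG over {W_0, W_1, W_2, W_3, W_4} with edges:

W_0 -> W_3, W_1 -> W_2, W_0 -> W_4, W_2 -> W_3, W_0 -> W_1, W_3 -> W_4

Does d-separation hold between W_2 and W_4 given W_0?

4 paths connect W_2 and W_4; each must be blocked for d-separation to hold:
Path 1: W_2 → W_3 ← W_0 → W_4
  W_3 is a collider here and neither W_3 nor any of its descendants is conditioned on, so the collider stays closed — the path is blocked at W_3.
Path 2: W_2 → W_3 → W_4
  W_3 is a chain and W_3 is not conditioned on — no node blocks this path, so it is active.
Path 3: W_2 ← W_1 ← W_0 → W_3 → W_4
  W_0 is a fork here and W_0 is conditioned on, so the path is blocked at W_0.
Path 4: W_2 ← W_1 ← W_0 → W_4
  W_0 is a fork here and W_0 is conditioned on, so the path is blocked at W_0.
Because an active path exists, W_2 and W_4 are not d-separated.

No — W_2 and W_4 are not d-separated given {W_0}.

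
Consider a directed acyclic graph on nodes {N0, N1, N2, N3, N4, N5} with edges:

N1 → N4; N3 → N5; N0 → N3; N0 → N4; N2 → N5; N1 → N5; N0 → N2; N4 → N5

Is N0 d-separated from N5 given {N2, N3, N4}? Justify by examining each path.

Enumerating the 4 paths from N0 to N5 and testing each for blocking by {N2, N3, N4}:
  1. N0 → N3 → N5 — N3:chain[blocks] ⇒ blocked
  2. N0 → N2 → N5 — N2:chain[blocks] ⇒ blocked
  3. N0 → N4 ← N1 → N5 — N4:collider[open]; N1:fork[open] ⇒ active
  4. N0 → N4 → N5 — N4:chain[blocks] ⇒ blocked
At least one path is unblocked, so d-separation fails.

No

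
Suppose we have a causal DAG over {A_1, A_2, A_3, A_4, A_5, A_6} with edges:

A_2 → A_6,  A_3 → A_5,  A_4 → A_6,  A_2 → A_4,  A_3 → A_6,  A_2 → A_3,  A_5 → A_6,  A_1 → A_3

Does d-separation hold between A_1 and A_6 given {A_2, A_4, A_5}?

We examine all 4 paths between A_1 and A_6:
  1. A_1 → A_3 → A_6 — A_3:chain[open] ⇒ active
  2. A_1 → A_3 → A_5 → A_6 — A_3:chain[open]; A_5:chain[blocks] ⇒ blocked
  3. A_1 → A_3 ← A_2 → A_6 — A_3:collider[open]; A_2:fork[blocks] ⇒ blocked
  4. A_1 → A_3 ← A_2 → A_4 → A_6 — A_3:collider[open]; A_2:fork[blocks]; A_4:chain[blocks] ⇒ blocked
Because an active path exists, A_1 and A_6 are not d-separated.

No — A_1 and A_6 are not d-separated given {A_2, A_4, A_5}.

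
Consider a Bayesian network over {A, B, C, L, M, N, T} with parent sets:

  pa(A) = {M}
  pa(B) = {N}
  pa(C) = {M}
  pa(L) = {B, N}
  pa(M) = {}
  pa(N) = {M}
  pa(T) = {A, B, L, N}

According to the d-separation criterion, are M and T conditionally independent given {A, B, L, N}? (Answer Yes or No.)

6 paths connect M and T; each must be blocked for d-separation to hold:
Path 1: M → A → T
  A is a chain here and A is conditioned on, so the path is blocked at A.
Path 2: M → N → T
  N is a chain here and N is conditioned on, so the path is blocked at N.
Path 3: M → N → B → T
  N is a chain here and N is conditioned on, so the path is blocked at N.
Path 4: M → N → B → L → T
  N is a chain here and N is conditioned on, so the path is blocked at N.
Path 5: M → N → L → T
  N is a chain here and N is conditioned on, so the path is blocked at N.
Path 6: M → N → L ← B → T
  N is a chain here and N is conditioned on, so the path is blocked at N.
Every path is blocked, so M and T are d-separated given {A, B, L, N}.

Yes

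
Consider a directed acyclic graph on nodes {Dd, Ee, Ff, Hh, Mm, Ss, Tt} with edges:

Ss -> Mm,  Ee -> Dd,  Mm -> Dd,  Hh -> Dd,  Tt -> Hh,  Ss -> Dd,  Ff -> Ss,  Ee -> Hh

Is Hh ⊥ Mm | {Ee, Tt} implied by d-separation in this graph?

Yes

There are 4 undirected paths between Hh and Mm; checking each against the conditioning set {Ee, Tt}:
Path 1: Hh → Dd ← Mm
  Dd is a collider here and neither Dd nor any of its descendants is conditioned on, so the collider stays closed — the path is blocked at Dd.
Path 2: Hh → Dd ← Ss → Mm
  Dd is a collider here and neither Dd nor any of its descendants is conditioned on, so the collider stays closed — the path is blocked at Dd.
Path 3: Hh ← Ee → Dd ← Mm
  Ee is a fork here and Ee is conditioned on, so the path is blocked at Ee.
Path 4: Hh ← Ee → Dd ← Ss → Mm
  Ee is a fork here and Ee is conditioned on, so the path is blocked at Ee.
Every path is blocked, so Hh and Mm are d-separated given {Ee, Tt}.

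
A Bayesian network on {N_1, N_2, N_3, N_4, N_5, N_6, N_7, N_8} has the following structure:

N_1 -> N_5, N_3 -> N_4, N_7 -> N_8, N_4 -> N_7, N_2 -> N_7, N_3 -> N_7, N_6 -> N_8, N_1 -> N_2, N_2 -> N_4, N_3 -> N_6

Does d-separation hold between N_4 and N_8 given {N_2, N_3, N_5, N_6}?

There are 6 undirected paths between N_4 and N_8; checking each against the conditioning set {N_2, N_3, N_5, N_6}:
Path 1: N_4 → N_7 ← N_3 → N_6 → N_8
  N_7 is a collider here and neither N_7 nor any of its descendants is conditioned on, so the collider stays closed — the path is blocked at N_7.
Path 2: N_4 → N_7 → N_8
  N_7 is a chain and N_7 is not conditioned on — no node blocks this path, so it is active.
Path 3: N_4 ← N_2 → N_7 ← N_3 → N_6 → N_8
  N_2 is a fork here and N_2 is conditioned on, so the path is blocked at N_2.
Path 4: N_4 ← N_2 → N_7 → N_8
  N_2 is a fork here and N_2 is conditioned on, so the path is blocked at N_2.
Path 5: N_4 ← N_3 → N_7 → N_8
  N_3 is a fork here and N_3 is conditioned on, so the path is blocked at N_3.
Path 6: N_4 ← N_3 → N_6 → N_8
  N_3 is a fork here and N_3 is conditioned on, so the path is blocked at N_3.
Since the path N_4 → N_7 → N_8 is active, N_4 and N_8 are not d-separated given {N_2, N_3, N_5, N_6}.

No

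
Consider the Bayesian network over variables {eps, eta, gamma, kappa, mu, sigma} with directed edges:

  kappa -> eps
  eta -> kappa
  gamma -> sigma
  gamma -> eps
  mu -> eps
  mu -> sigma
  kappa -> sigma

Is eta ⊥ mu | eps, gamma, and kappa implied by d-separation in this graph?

We examine all 4 paths between eta and mu:
Path 1: eta → kappa → eps ← gamma → sigma ← mu
  kappa is a chain here and kappa is conditioned on, so the path is blocked at kappa.
Path 2: eta → kappa → eps ← mu
  kappa is a chain here and kappa is conditioned on, so the path is blocked at kappa.
Path 3: eta → kappa → sigma ← gamma → eps ← mu
  kappa is a chain here and kappa is conditioned on, so the path is blocked at kappa.
Path 4: eta → kappa → sigma ← mu
  kappa is a chain here and kappa is conditioned on, so the path is blocked at kappa.
All paths are blocked; eta ⊥ mu | {eps, gamma, kappa} holds.

Yes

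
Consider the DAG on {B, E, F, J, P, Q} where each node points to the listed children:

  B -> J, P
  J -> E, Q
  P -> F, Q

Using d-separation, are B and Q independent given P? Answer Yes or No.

We examine all 2 paths between B and Q:
Path 1: B → P → Q
  P is a chain here and P is conditioned on, so the path is blocked at P.
Path 2: B → J → Q
  J is a chain and J is not conditioned on — no node blocks this path, so it is active.
At least one path is unblocked, so d-separation fails.

No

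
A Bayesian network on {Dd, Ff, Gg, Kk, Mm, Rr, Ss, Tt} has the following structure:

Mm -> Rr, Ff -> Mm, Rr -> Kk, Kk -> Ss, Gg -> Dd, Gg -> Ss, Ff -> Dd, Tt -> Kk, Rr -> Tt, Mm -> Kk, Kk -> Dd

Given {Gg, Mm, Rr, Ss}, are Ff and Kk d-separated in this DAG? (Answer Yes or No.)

We examine all 5 paths between Ff and Kk:
Path 1: Ff → Dd ← Gg → Ss ← Kk
  Dd is a collider here and neither Dd nor any of its descendants is conditioned on, so the collider stays closed — the path is blocked at Dd.
Path 2: Ff → Dd ← Kk
  Dd is a collider here and neither Dd nor any of its descendants is conditioned on, so the collider stays closed — the path is blocked at Dd.
Path 3: Ff → Mm → Kk
  Mm is a chain here and Mm is conditioned on, so the path is blocked at Mm.
Path 4: Ff → Mm → Rr → Kk
  Mm is a chain here and Mm is conditioned on, so the path is blocked at Mm.
Path 5: Ff → Mm → Rr → Tt → Kk
  Mm is a chain here and Mm is conditioned on, so the path is blocked at Mm.
All paths are blocked; Ff ⊥ Kk | {Gg, Mm, Rr, Ss} holds.

Yes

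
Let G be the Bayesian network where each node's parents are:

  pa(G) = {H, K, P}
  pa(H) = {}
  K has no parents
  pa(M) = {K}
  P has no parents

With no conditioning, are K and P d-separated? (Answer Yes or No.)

Yes

There is one path between K and P:
Path 1: K → G ← P
  G is a collider here and neither G nor any of its descendants is conditioned on, so the collider stays closed — the path is blocked at G.
All paths are blocked; K ⊥ P | ∅ holds.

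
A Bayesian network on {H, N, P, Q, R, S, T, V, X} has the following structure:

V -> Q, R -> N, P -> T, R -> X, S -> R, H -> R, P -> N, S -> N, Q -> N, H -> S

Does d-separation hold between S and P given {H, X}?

Yes

3 paths connect S and P; each must be blocked for d-separation to hold:
Path 1: S → R → N ← P
  N is a collider here and neither N nor any of its descendants is conditioned on, so the collider stays closed — the path is blocked at N.
Path 2: S ← H → R → N ← P
  H is a fork here and H is conditioned on, so the path is blocked at H.
Path 3: S → N ← P
  N is a collider here and neither N nor any of its descendants is conditioned on, so the collider stays closed — the path is blocked at N.
Since every path is blocked, d-separation holds.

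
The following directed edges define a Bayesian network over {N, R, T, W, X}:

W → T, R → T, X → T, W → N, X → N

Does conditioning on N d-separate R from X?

There are 2 undirected paths between R and X; checking each against the conditioning set {N}:
  1. R → T ← X — T:collider[blocks] ⇒ blocked
  2. R → T ← W → N ← X — T:collider[blocks]; W:fork[open]; N:collider[open] ⇒ blocked
Since every path is blocked, d-separation holds.

Yes — R and X are d-separated given {N}.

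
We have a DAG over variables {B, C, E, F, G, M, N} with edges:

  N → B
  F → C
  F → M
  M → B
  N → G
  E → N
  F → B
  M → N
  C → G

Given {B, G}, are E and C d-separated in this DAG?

No — E and C are not d-separated given {B, G}.

There are 5 undirected paths between E and C; checking each against the conditioning set {B, G}:
Path 1: E → N ← M ← F → C
  N is a collider and its descendant B is conditioned on, which opens it; M is a chain and M is not conditioned on; F is a fork and F is not conditioned on — no node blocks this path, so it is active.
Path 2: E → N ← M → B ← F → C
  N is a collider and its descendant B is conditioned on, which opens it; M is a fork and M is not conditioned on; B is a collider and B is conditioned on, which opens it; F is a fork and F is not conditioned on — no node blocks this path, so it is active.
Path 3: E → N → B ← F → C
  N is a chain and N is not conditioned on; B is a collider and B is conditioned on, which opens it; F is a fork and F is not conditioned on — no node blocks this path, so it is active.
Path 4: E → N → B ← M ← F → C
  N is a chain and N is not conditioned on; B is a collider and B is conditioned on, which opens it; M is a chain and M is not conditioned on; F is a fork and F is not conditioned on — no node blocks this path, so it is active.
Path 5: E → N → G ← C
  N is a chain and N is not conditioned on; G is a collider and G is conditioned on, which opens it — no node blocks this path, so it is active.
At least one path is unblocked, so d-separation fails.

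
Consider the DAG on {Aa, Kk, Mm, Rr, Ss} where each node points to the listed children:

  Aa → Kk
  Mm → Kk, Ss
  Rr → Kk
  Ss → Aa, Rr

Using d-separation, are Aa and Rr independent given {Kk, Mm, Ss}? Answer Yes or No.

We examine all 4 paths between Aa and Rr:
  1. Aa → Kk ← Mm → Ss → Rr — Kk:collider[open]; Mm:fork[blocks]; Ss:chain[blocks] ⇒ blocked
  2. Aa → Kk ← Rr — Kk:collider[open] ⇒ active
  3. Aa ← Ss ← Mm → Kk ← Rr — Ss:chain[blocks]; Mm:fork[blocks]; Kk:collider[open] ⇒ blocked
  4. Aa ← Ss → Rr — Ss:fork[blocks] ⇒ blocked
Since the path Aa → Kk ← Rr is active, Aa and Rr are not d-separated given {Kk, Mm, Ss}.

No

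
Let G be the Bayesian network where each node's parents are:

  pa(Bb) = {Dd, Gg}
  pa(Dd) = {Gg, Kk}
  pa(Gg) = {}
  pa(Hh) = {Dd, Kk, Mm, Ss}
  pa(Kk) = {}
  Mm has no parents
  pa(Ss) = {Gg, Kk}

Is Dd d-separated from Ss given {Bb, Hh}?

No

6 paths connect Dd and Ss; each must be blocked for d-separation to hold:
Path 1: Dd → Hh ← Kk → Ss
  Hh is a collider and Hh is conditioned on, which opens it; Kk is a fork and Kk is not conditioned on — no node blocks this path, so it is active.
Path 2: Dd → Hh ← Ss
  Hh is a collider and Hh is conditioned on, which opens it — no node blocks this path, so it is active.
Path 3: Dd ← Kk → Hh ← Ss
  Kk is a fork and Kk is not conditioned on; Hh is a collider and Hh is conditioned on, which opens it — no node blocks this path, so it is active.
Path 4: Dd ← Kk → Ss
  Kk is a fork and Kk is not conditioned on — no node blocks this path, so it is active.
Path 5: Dd → Bb ← Gg → Ss
  Bb is a collider and Bb is conditioned on, which opens it; Gg is a fork and Gg is not conditioned on — no node blocks this path, so it is active.
Path 6: Dd ← Gg → Ss
  Gg is a fork and Gg is not conditioned on — no node blocks this path, so it is active.
At least one path is unblocked, so d-separation fails.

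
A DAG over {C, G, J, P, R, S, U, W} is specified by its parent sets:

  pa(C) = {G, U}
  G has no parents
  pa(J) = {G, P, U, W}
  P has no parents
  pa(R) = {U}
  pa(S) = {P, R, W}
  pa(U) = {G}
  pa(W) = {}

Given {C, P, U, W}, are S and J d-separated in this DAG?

There are 5 undirected paths between S and J; checking each against the conditioning set {C, P, U, W}:
Path 1: S ← W → J
  W is a fork here and W is conditioned on, so the path is blocked at W.
Path 2: S ← R ← U → J
  U is a fork here and U is conditioned on, so the path is blocked at U.
Path 3: S ← R ← U ← G → J
  U is a chain here and U is conditioned on, so the path is blocked at U.
Path 4: S ← R ← U → C ← G → J
  U is a fork here and U is conditioned on, so the path is blocked at U.
Path 5: S ← P → J
  P is a fork here and P is conditioned on, so the path is blocked at P.
All paths are blocked; S ⊥ J | {C, P, U, W} holds.

Yes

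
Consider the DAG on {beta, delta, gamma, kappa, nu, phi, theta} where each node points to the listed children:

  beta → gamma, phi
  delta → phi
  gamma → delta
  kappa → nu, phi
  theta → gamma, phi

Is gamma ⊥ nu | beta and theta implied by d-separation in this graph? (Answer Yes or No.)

Enumerating the 3 paths from gamma to nu and testing each for blocking by {beta, theta}:
Path 1: gamma → delta → phi ← kappa → nu
  phi is a collider here and neither phi nor any of its descendants is conditioned on, so the collider stays closed — the path is blocked at phi.
Path 2: gamma ← theta → phi ← kappa → nu
  theta is a fork here and theta is conditioned on, so the path is blocked at theta.
Path 3: gamma ← beta → phi ← kappa → nu
  beta is a fork here and beta is conditioned on, so the path is blocked at beta.
Every path is blocked, so gamma and nu are d-separated given {beta, theta}.

Yes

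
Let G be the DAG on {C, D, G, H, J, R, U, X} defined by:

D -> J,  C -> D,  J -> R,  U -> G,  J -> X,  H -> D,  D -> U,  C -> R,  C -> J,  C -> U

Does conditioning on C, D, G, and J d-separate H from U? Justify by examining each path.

We examine all 4 paths between H and U:
Path 1: H → D → J ← C → U
  D is a chain here and D is conditioned on, so the path is blocked at D.
Path 2: H → D → J → R ← C → U
  D is a chain here and D is conditioned on, so the path is blocked at D.
Path 3: H → D ← C → U
  C is a fork here and C is conditioned on, so the path is blocked at C.
Path 4: H → D → U
  D is a chain here and D is conditioned on, so the path is blocked at D.
All paths are blocked; H ⊥ U | {C, D, G, J} holds.

Yes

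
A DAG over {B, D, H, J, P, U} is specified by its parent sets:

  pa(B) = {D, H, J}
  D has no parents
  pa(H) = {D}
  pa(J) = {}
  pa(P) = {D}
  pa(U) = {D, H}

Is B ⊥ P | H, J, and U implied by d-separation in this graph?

No — B and P are not d-separated given {H, J, U}.

There are 3 undirected paths between B and P; checking each against the conditioning set {H, J, U}:
  1. B ← D → P — D:fork[open] ⇒ active
  2. B ← H → U ← D → P — H:fork[blocks]; U:collider[open]; D:fork[open] ⇒ blocked
  3. B ← H ← D → P — H:chain[blocks]; D:fork[open] ⇒ blocked
At least one path is unblocked, so d-separation fails.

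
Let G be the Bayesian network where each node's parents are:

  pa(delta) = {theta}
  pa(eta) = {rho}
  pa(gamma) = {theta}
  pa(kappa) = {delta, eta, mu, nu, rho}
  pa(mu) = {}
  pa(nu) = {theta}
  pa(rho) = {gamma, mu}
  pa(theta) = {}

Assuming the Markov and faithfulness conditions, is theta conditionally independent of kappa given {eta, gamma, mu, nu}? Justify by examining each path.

We examine all 5 paths between theta and kappa:
Path 1: theta → nu → kappa
  nu is a chain here and nu is conditioned on, so the path is blocked at nu.
Path 2: theta → gamma → rho → eta → kappa
  gamma is a chain here and gamma is conditioned on, so the path is blocked at gamma.
Path 3: theta → gamma → rho ← mu → kappa
  gamma is a chain here and gamma is conditioned on, so the path is blocked at gamma.
Path 4: theta → gamma → rho → kappa
  gamma is a chain here and gamma is conditioned on, so the path is blocked at gamma.
Path 5: theta → delta → kappa
  delta is a chain and delta is not conditioned on — no node blocks this path, so it is active.
Since the path theta → delta → kappa is active, theta and kappa are not d-separated given {eta, gamma, mu, nu}.

No — theta and kappa are not d-separated given {eta, gamma, mu, nu}.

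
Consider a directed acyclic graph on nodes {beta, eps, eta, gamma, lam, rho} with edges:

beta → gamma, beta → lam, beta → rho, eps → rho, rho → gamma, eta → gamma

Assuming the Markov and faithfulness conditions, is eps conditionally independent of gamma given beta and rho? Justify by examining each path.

Enumerating the 2 paths from eps to gamma and testing each for blocking by {beta, rho}:
Path 1: eps → rho → gamma
  rho is a chain here and rho is conditioned on, so the path is blocked at rho.
Path 2: eps → rho ← beta → gamma
  beta is a fork here and beta is conditioned on, so the path is blocked at beta.
Since every path is blocked, d-separation holds.

Yes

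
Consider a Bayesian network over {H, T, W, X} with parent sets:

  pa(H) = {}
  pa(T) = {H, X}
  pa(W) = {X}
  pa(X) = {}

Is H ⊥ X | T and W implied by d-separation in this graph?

There is one path between H and X:
Path 1: H → T ← X
  T is a collider and T is conditioned on, which opens it — no node blocks this path, so it is active.
Since the path H → T ← X is active, H and X are not d-separated given {T, W}.

No — H and X are not d-separated given {T, W}.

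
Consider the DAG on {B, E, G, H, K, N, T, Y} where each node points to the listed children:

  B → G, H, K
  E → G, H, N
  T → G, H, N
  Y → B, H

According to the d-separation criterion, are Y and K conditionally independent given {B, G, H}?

We examine all 6 paths between Y and K:
  1. Y → B → K — B:chain[blocks] ⇒ blocked
  2. Y → H ← E → N ← T → G ← B → K — H:collider[open]; E:fork[open]; N:collider[blocks]; T:fork[open]; G:collider[open]; B:fork[blocks] ⇒ blocked
  3. Y → H ← E → G ← B → K — H:collider[open]; E:fork[open]; G:collider[open]; B:fork[blocks] ⇒ blocked
  4. Y → H ← B → K — H:collider[open]; B:fork[blocks] ⇒ blocked
  5. Y → H ← T → N ← E → G ← B → K — H:collider[open]; T:fork[open]; N:collider[blocks]; E:fork[open]; G:collider[open]; B:fork[blocks] ⇒ blocked
  6. Y → H ← T → G ← B → K — H:collider[open]; T:fork[open]; G:collider[open]; B:fork[blocks] ⇒ blocked
Every path is blocked, so Y and K are d-separated given {B, G, H}.

Yes — Y and K are d-separated given {B, G, H}.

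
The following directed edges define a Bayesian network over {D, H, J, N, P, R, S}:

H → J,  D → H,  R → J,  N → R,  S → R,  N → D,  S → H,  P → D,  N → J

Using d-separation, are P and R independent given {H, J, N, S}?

Yes — P and R are d-separated given {H, J, N, S}.

We examine all 6 paths between P and R:
Path 1: P → D → H → J ← R
  H is a chain here and H is conditioned on, so the path is blocked at H.
Path 2: P → D → H → J ← N → R
  H is a chain here and H is conditioned on, so the path is blocked at H.
Path 3: P → D → H ← S → R
  S is a fork here and S is conditioned on, so the path is blocked at S.
Path 4: P → D ← N → R
  N is a fork here and N is conditioned on, so the path is blocked at N.
Path 5: P → D ← N → J ← R
  N is a fork here and N is conditioned on, so the path is blocked at N.
Path 6: P → D ← N → J ← H ← S → R
  N is a fork here and N is conditioned on, so the path is blocked at N.
Since every path is blocked, d-separation holds.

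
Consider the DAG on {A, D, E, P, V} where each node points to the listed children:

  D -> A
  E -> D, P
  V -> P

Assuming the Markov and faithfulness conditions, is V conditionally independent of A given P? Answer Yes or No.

No — V and A are not d-separated given {P}.

The only undirected path from V to A is:
  1. V → P ← E → D → A — P:collider[open]; E:fork[open]; D:chain[open] ⇒ active
At least one path is unblocked, so d-separation fails.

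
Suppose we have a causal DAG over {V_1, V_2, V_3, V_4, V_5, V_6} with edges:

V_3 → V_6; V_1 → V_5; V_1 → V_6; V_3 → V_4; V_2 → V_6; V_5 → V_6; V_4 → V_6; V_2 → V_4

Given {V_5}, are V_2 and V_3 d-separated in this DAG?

There are 4 undirected paths between V_2 and V_3; checking each against the conditioning set {V_5}:
Path 1: V_2 → V_6 ← V_4 ← V_3
  V_6 is a collider here and neither V_6 nor any of its descendants is conditioned on, so the collider stays closed — the path is blocked at V_6.
Path 2: V_2 → V_6 ← V_3
  V_6 is a collider here and neither V_6 nor any of its descendants is conditioned on, so the collider stays closed — the path is blocked at V_6.
Path 3: V_2 → V_4 → V_6 ← V_3
  V_6 is a collider here and neither V_6 nor any of its descendants is conditioned on, so the collider stays closed — the path is blocked at V_6.
Path 4: V_2 → V_4 ← V_3
  V_4 is a collider here and neither V_4 nor any of its descendants is conditioned on, so the collider stays closed — the path is blocked at V_4.
Every path is blocked, so V_2 and V_3 are d-separated given {V_5}.

Yes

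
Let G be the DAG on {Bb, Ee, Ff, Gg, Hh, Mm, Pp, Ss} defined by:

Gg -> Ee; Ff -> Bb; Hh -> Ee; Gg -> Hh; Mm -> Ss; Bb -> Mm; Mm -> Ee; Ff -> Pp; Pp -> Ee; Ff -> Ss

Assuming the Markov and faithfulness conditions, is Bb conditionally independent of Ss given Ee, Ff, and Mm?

Yes

We examine all 4 paths between Bb and Ss:
Path 1: Bb ← Ff → Pp → Ee ← Mm → Ss
  Ff is a fork here and Ff is conditioned on, so the path is blocked at Ff.
Path 2: Bb ← Ff → Ss
  Ff is a fork here and Ff is conditioned on, so the path is blocked at Ff.
Path 3: Bb → Mm → Ee ← Pp ← Ff → Ss
  Mm is a chain here and Mm is conditioned on, so the path is blocked at Mm.
Path 4: Bb → Mm → Ss
  Mm is a chain here and Mm is conditioned on, so the path is blocked at Mm.
All paths are blocked; Bb ⊥ Ss | {Ee, Ff, Mm} holds.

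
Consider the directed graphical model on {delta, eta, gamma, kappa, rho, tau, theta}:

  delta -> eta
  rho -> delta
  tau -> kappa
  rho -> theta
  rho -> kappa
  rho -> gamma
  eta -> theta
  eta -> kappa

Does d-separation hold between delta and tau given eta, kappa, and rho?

Enumerating the 4 paths from delta to tau and testing each for blocking by {eta, kappa, rho}:
Path 1: delta ← rho → kappa ← tau
  rho is a fork here and rho is conditioned on, so the path is blocked at rho.
Path 2: delta ← rho → theta ← eta → kappa ← tau
  rho is a fork here and rho is conditioned on, so the path is blocked at rho.
Path 3: delta → eta → kappa ← tau
  eta is a chain here and eta is conditioned on, so the path is blocked at eta.
Path 4: delta → eta → theta ← rho → kappa ← tau
  eta is a chain here and eta is conditioned on, so the path is blocked at eta.
Since every path is blocked, d-separation holds.

Yes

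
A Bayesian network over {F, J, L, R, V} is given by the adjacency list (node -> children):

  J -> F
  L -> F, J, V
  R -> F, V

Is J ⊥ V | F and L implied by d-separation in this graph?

There are 4 undirected paths between J and V; checking each against the conditioning set {F, L}:
Path 1: J ← L → V
  L is a fork here and L is conditioned on, so the path is blocked at L.
Path 2: J ← L → F ← R → V
  L is a fork here and L is conditioned on, so the path is blocked at L.
Path 3: J → F ← R → V
  F is a collider and F is conditioned on, which opens it; R is a fork and R is not conditioned on — no node blocks this path, so it is active.
Path 4: J → F ← L → V
  L is a fork here and L is conditioned on, so the path is blocked at L.
Because an active path exists, J and V are not d-separated.

No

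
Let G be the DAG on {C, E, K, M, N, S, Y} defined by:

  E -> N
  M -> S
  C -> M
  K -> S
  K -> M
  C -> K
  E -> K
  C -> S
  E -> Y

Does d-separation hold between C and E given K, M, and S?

No

Enumerating the 5 paths from C to E and testing each for blocking by {K, M, S}:
Path 1: C → M → S ← K ← E
  M is a chain here and M is conditioned on, so the path is blocked at M.
Path 2: C → M ← K ← E
  K is a chain here and K is conditioned on, so the path is blocked at K.
Path 3: C → S ← M ← K ← E
  M is a chain here and M is conditioned on, so the path is blocked at M.
Path 4: C → S ← K ← E
  K is a chain here and K is conditioned on, so the path is blocked at K.
Path 5: C → K ← E
  K is a collider and K is conditioned on, which opens it — no node blocks this path, so it is active.
At least one path is unblocked, so d-separation fails.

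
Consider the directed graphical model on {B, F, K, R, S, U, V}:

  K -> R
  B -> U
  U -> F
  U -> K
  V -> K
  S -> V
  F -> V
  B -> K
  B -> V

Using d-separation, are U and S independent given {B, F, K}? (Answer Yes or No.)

We examine all 5 paths between U and S:
Path 1: U → K ← V ← S
  K is a collider and K is conditioned on, which opens it; V is a chain and V is not conditioned on — no node blocks this path, so it is active.
Path 2: U → K ← B → V ← S
  B is a fork here and B is conditioned on, so the path is blocked at B.
Path 3: U → F → V ← S
  F is a chain here and F is conditioned on, so the path is blocked at F.
Path 4: U ← B → V ← S
  B is a fork here and B is conditioned on, so the path is blocked at B.
Path 5: U ← B → K ← V ← S
  B is a fork here and B is conditioned on, so the path is blocked at B.
At least one path is unblocked, so d-separation fails.

No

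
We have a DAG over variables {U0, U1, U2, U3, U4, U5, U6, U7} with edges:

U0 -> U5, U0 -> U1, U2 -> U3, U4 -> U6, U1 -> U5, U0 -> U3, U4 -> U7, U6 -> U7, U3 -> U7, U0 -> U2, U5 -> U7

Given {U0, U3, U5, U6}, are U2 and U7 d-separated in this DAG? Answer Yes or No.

We examine all 6 paths between U2 and U7:
  1. U2 → U3 → U7 — U3:chain[blocks] ⇒ blocked
  2. U2 → U3 ← U0 → U1 → U5 → U7 — U3:collider[open]; U0:fork[blocks]; U1:chain[open]; U5:chain[blocks] ⇒ blocked
  3. U2 → U3 ← U0 → U5 → U7 — U3:collider[open]; U0:fork[blocks]; U5:chain[blocks] ⇒ blocked
  4. U2 ← U0 → U1 → U5 → U7 — U0:fork[blocks]; U1:chain[open]; U5:chain[blocks] ⇒ blocked
  5. U2 ← U0 → U3 → U7 — U0:fork[blocks]; U3:chain[blocks] ⇒ blocked
  6. U2 ← U0 → U5 → U7 — U0:fork[blocks]; U5:chain[blocks] ⇒ blocked
Every path is blocked, so U2 and U7 are d-separated given {U0, U3, U5, U6}.

Yes — U2 and U7 are d-separated given {U0, U3, U5, U6}.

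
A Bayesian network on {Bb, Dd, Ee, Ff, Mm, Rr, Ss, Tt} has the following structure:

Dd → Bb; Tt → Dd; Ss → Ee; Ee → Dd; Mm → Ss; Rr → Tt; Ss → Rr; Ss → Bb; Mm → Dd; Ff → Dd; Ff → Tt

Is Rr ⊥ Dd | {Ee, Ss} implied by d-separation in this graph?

We examine all 5 paths between Rr and Dd:
  1. Rr ← Ss ← Mm → Dd — Ss:chain[blocks]; Mm:fork[open] ⇒ blocked
  2. Rr ← Ss → Bb ← Dd — Ss:fork[blocks]; Bb:collider[blocks] ⇒ blocked
  3. Rr ← Ss → Ee → Dd — Ss:fork[blocks]; Ee:chain[blocks] ⇒ blocked
  4. Rr → Tt → Dd — Tt:chain[open] ⇒ active
  5. Rr → Tt ← Ff → Dd — Tt:collider[blocks]; Ff:fork[open] ⇒ blocked
Since the path Rr → Tt → Dd is active, Rr and Dd are not d-separated given {Ee, Ss}.

No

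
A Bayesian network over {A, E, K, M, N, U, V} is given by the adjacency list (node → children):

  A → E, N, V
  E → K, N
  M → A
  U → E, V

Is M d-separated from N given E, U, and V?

3 paths connect M and N; each must be blocked for d-separation to hold:
  1. M → A → E → N — A:chain[open]; E:chain[blocks] ⇒ blocked
  2. M → A → N — A:chain[open] ⇒ active
  3. M → A → V ← U → E → N — A:chain[open]; V:collider[open]; U:fork[blocks]; E:chain[blocks] ⇒ blocked
Because an active path exists, M and N are not d-separated.

No — M and N are not d-separated given {E, U, V}.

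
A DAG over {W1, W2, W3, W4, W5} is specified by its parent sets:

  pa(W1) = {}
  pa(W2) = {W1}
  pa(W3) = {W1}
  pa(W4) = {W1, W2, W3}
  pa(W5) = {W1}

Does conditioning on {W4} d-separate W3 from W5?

We examine all 3 paths between W3 and W5:
Path 1: W3 → W4 ← W2 ← W1 → W5
  W4 is a collider and W4 is conditioned on, which opens it; W2 is a chain and W2 is not conditioned on; W1 is a fork and W1 is not conditioned on — no node blocks this path, so it is active.
Path 2: W3 → W4 ← W1 → W5
  W4 is a collider and W4 is conditioned on, which opens it; W1 is a fork and W1 is not conditioned on — no node blocks this path, so it is active.
Path 3: W3 ← W1 → W5
  W1 is a fork and W1 is not conditioned on — no node blocks this path, so it is active.
At least one path is unblocked, so d-separation fails.

No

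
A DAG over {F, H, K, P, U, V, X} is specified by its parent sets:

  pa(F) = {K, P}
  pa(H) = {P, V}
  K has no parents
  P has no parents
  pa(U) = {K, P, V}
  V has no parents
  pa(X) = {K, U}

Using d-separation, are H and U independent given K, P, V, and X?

Yes — H and U are d-separated given {K, P, V, X}.

4 paths connect H and U; each must be blocked for d-separation to hold:
Path 1: H ← P → U
  P is a fork here and P is conditioned on, so the path is blocked at P.
Path 2: H ← P → F ← K → X ← U
  P is a fork here and P is conditioned on, so the path is blocked at P.
Path 3: H ← P → F ← K → U
  P is a fork here and P is conditioned on, so the path is blocked at P.
Path 4: H ← V → U
  V is a fork here and V is conditioned on, so the path is blocked at V.
Since every path is blocked, d-separation holds.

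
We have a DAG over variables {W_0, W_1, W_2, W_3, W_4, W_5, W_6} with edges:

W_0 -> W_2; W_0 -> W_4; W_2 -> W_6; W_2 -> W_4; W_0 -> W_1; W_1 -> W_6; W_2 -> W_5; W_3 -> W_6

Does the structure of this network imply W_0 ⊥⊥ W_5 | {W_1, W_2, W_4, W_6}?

There are 3 undirected paths between W_0 and W_5; checking each against the conditioning set {W_1, W_2, W_4, W_6}:
Path 1: W_0 → W_4 ← W_2 → W_5
  W_2 is a fork here and W_2 is conditioned on, so the path is blocked at W_2.
Path 2: W_0 → W_1 → W_6 ← W_2 → W_5
  W_1 is a chain here and W_1 is conditioned on, so the path is blocked at W_1.
Path 3: W_0 → W_2 → W_5
  W_2 is a chain here and W_2 is conditioned on, so the path is blocked at W_2.
Since every path is blocked, d-separation holds.

Yes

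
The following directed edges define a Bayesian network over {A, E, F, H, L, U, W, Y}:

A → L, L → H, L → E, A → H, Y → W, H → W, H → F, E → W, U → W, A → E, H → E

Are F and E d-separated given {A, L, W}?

No

Enumerating the 6 paths from F to E and testing each for blocking by {A, L, W}:
Path 1: F ← H → W ← E
  H is a fork and H is not conditioned on; W is a collider and W is conditioned on, which opens it — no node blocks this path, so it is active.
Path 2: F ← H → E
  H is a fork and H is not conditioned on — no node blocks this path, so it is active.
Path 3: F ← H ← A → E
  A is a fork here and A is conditioned on, so the path is blocked at A.
Path 4: F ← H ← A → L → E
  A is a fork here and A is conditioned on, so the path is blocked at A.
Path 5: F ← H ← L → E
  L is a fork here and L is conditioned on, so the path is blocked at L.
Path 6: F ← H ← L ← A → E
  L is a chain here and L is conditioned on, so the path is blocked at L.
Since the path F ← H → W ← E is active, F and E are not d-separated given {A, L, W}.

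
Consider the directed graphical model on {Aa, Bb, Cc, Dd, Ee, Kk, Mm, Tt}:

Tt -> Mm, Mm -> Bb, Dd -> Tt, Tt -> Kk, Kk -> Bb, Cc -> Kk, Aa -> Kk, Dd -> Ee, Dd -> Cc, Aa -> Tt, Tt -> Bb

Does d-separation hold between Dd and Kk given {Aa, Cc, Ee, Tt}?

We examine all 5 paths between Dd and Kk:
Path 1: Dd → Cc → Kk
  Cc is a chain here and Cc is conditioned on, so the path is blocked at Cc.
Path 2: Dd → Tt → Kk
  Tt is a chain here and Tt is conditioned on, so the path is blocked at Tt.
Path 3: Dd → Tt → Mm → Bb ← Kk
  Tt is a chain here and Tt is conditioned on, so the path is blocked at Tt.
Path 4: Dd → Tt → Bb ← Kk
  Tt is a chain here and Tt is conditioned on, so the path is blocked at Tt.
Path 5: Dd → Tt ← Aa → Kk
  Aa is a fork here and Aa is conditioned on, so the path is blocked at Aa.
All paths are blocked; Dd ⊥ Kk | {Aa, Cc, Ee, Tt} holds.

Yes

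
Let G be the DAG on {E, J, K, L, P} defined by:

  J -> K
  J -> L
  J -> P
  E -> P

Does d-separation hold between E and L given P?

The only undirected path from E to L is:
Path 1: E → P ← J → L
  P is a collider and P is conditioned on, which opens it; J is a fork and J is not conditioned on — no node blocks this path, so it is active.
Since the path E → P ← J → L is active, E and L are not d-separated given {P}.

No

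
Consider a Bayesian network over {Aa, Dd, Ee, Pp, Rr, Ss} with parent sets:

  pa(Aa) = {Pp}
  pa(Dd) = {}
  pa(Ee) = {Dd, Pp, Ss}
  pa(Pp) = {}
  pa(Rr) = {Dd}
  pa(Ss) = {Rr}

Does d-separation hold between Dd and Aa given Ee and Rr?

No

2 paths connect Dd and Aa; each must be blocked for d-separation to hold:
Path 1: Dd → Rr → Ss → Ee ← Pp → Aa
  Rr is a chain here and Rr is conditioned on, so the path is blocked at Rr.
Path 2: Dd → Ee ← Pp → Aa
  Ee is a collider and Ee is conditioned on, which opens it; Pp is a fork and Pp is not conditioned on — no node blocks this path, so it is active.
Since the path Dd → Ee ← Pp → Aa is active, Dd and Aa are not d-separated given {Ee, Rr}.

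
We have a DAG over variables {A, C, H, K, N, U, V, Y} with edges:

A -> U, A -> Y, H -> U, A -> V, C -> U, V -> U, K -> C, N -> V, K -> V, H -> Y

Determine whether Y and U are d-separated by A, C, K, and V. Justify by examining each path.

There are 4 undirected paths between Y and U; checking each against the conditioning set {A, C, K, V}:
  1. Y ← H → U — H:fork[open] ⇒ active
  2. Y ← A → U — A:fork[blocks] ⇒ blocked
  3. Y ← A → V → U — A:fork[blocks]; V:chain[blocks] ⇒ blocked
  4. Y ← A → V ← K → C → U — A:fork[blocks]; V:collider[open]; K:fork[blocks]; C:chain[blocks] ⇒ blocked
Since the path Y ← H → U is active, Y and U are not d-separated given {A, C, K, V}.

No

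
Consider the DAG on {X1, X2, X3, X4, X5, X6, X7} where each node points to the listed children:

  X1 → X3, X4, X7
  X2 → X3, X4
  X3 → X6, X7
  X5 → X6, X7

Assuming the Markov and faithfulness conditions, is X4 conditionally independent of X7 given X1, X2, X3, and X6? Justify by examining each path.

We examine all 6 paths between X4 and X7:
  1. X4 ← X2 → X3 → X6 ← X5 → X7 — X2:fork[blocks]; X3:chain[blocks]; X6:collider[open]; X5:fork[open] ⇒ blocked
  2. X4 ← X2 → X3 → X7 — X2:fork[blocks]; X3:chain[blocks] ⇒ blocked
  3. X4 ← X2 → X3 ← X1 → X7 — X2:fork[blocks]; X3:collider[open]; X1:fork[blocks] ⇒ blocked
  4. X4 ← X1 → X7 — X1:fork[blocks] ⇒ blocked
  5. X4 ← X1 → X3 → X6 ← X5 → X7 — X1:fork[blocks]; X3:chain[blocks]; X6:collider[open]; X5:fork[open] ⇒ blocked
  6. X4 ← X1 → X3 → X7 — X1:fork[blocks]; X3:chain[blocks] ⇒ blocked
All paths are blocked; X4 ⊥ X7 | {X1, X2, X3, X6} holds.

Yes — X4 and X7 are d-separated given {X1, X2, X3, X6}.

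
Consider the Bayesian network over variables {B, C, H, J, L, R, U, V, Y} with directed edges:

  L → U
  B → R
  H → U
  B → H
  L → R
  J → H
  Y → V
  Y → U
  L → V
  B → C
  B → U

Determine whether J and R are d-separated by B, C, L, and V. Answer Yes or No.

6 paths connect J and R; each must be blocked for d-separation to hold:
Path 1: J → H → U ← L → R
  U is a collider here and neither U nor any of its descendants is conditioned on, so the collider stays closed — the path is blocked at U.
Path 2: J → H → U ← Y → V ← L → R
  U is a collider here and neither U nor any of its descendants is conditioned on, so the collider stays closed — the path is blocked at U.
Path 3: J → H → U ← B → R
  U is a collider here and neither U nor any of its descendants is conditioned on, so the collider stays closed — the path is blocked at U.
Path 4: J → H ← B → U ← L → R
  H is a collider here and neither H nor any of its descendants is conditioned on, so the collider stays closed — the path is blocked at H.
Path 5: J → H ← B → U ← Y → V ← L → R
  H is a collider here and neither H nor any of its descendants is conditioned on, so the collider stays closed — the path is blocked at H.
Path 6: J → H ← B → R
  H is a collider here and neither H nor any of its descendants is conditioned on, so the collider stays closed — the path is blocked at H.
Since every path is blocked, d-separation holds.

Yes — J and R are d-separated given {B, C, L, V}.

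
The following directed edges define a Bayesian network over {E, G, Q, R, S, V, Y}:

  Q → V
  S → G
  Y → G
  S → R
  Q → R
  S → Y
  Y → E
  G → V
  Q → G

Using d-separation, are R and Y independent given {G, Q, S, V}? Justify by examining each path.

Yes

We examine all 6 paths between R and Y:
Path 1: R ← Q → G ← Y
  Q is a fork here and Q is conditioned on, so the path is blocked at Q.
Path 2: R ← Q → G ← S → Y
  Q is a fork here and Q is conditioned on, so the path is blocked at Q.
Path 3: R ← Q → V ← G ← Y
  Q is a fork here and Q is conditioned on, so the path is blocked at Q.
Path 4: R ← Q → V ← G ← S → Y
  Q is a fork here and Q is conditioned on, so the path is blocked at Q.
Path 5: R ← S → Y
  S is a fork here and S is conditioned on, so the path is blocked at S.
Path 6: R ← S → G ← Y
  S is a fork here and S is conditioned on, so the path is blocked at S.
Every path is blocked, so R and Y are d-separated given {G, Q, S, V}.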